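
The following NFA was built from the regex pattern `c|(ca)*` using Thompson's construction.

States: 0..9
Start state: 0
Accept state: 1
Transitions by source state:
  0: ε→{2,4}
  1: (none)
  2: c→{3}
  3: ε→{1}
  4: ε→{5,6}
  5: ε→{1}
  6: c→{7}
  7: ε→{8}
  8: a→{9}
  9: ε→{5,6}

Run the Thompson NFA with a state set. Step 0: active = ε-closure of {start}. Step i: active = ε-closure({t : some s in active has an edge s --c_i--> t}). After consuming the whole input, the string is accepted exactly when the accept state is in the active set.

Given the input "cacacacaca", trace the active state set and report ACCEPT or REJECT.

Answer: ACCEPT

Steps:
initial (ε-close {0}): {0,1,2,4,5,6}
'c' @ 1: {1,3,7,8}  [accepting]
'a' @ 2: {1,5,6,9}  [accepting]
'c' @ 3: {7,8}
'a' @ 4: {1,5,6,9}  [accepting]
'c' @ 5: {7,8}
'a' @ 6: {1,5,6,9}  [accepting]
'c' @ 7: {7,8}
'a' @ 8: {1,5,6,9}  [accepting]
'c' @ 9: {7,8}
'a' @ 10: {1,5,6,9}  [accepting]
end set {1,5,6,9} — state 1 in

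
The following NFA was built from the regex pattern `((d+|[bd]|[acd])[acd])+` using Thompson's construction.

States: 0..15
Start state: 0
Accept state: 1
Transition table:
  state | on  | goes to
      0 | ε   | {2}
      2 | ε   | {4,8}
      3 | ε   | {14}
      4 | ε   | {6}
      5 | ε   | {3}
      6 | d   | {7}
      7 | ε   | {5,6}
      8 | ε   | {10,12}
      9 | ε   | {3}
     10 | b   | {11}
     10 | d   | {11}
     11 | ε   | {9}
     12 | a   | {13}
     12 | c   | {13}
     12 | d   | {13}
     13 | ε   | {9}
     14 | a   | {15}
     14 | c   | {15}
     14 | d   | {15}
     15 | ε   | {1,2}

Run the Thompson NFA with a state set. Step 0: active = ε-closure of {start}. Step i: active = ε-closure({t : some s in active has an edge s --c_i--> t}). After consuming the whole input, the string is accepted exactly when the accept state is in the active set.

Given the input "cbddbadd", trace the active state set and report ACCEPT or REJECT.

Answer: REJECT

Trace:
initial (ε-close {0}): {0,2,4,6,8,10,12}
'c' @ 1: {3,9,13,14}
'b' @ 2: {}  — state set empty
rest 'ddbadd' ignored (set empty)
after full input: {}  (accept=1 not in)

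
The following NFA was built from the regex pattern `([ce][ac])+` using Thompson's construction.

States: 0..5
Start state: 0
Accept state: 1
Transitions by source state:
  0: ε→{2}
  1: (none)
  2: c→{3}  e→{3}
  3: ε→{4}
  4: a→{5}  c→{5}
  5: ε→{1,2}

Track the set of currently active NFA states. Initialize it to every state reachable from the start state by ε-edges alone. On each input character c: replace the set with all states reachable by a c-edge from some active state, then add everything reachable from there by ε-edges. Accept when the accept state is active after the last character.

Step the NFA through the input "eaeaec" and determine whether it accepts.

S₀ = ε-closure({0}) = {0,2}
'e' @ 1: {3,4}
'a' @ 2: {1,2,5}  (accept∈set)
'e' @ 3: {3,4}
'a' @ 4: {1,2,5}  (accept∈set)
'e' @ 5: {3,4}
'c' @ 6: {1,2,5}  (accept∈set)
final: {1,2,5}; accept 1 in set

Answer: ACCEPT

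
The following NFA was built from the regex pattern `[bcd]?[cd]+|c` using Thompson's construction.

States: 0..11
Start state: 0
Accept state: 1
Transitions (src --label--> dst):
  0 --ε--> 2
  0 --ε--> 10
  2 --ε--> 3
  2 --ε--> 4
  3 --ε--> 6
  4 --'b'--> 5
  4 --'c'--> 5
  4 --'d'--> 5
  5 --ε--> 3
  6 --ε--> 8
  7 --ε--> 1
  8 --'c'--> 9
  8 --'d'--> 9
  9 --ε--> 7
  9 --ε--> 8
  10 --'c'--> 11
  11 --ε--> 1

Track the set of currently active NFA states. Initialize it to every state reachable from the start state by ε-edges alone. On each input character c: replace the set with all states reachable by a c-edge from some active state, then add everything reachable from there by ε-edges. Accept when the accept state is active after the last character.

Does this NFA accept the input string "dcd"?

S₀ = ε-closure({0}) = {0,2,3,4,6,8,10}
'd' @ 1: {1,3,5,6,7,8,9}  ✓accept
'c' @ 2: {1,7,8,9}  ✓accept
'd' @ 3: {1,7,8,9}  ✓accept
final: {1,7,8,9}; accept 1 in set

Answer: ACCEPT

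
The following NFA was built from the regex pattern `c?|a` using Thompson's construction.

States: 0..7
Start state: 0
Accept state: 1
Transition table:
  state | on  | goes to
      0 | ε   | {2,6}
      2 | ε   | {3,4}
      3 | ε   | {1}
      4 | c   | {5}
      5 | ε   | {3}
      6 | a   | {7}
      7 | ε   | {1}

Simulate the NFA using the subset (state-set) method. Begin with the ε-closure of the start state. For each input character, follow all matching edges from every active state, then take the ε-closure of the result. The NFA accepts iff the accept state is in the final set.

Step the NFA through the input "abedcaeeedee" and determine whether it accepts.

Answer: REJECT

Trace:
initial (ε-close {0}): {0,1,2,3,4,6}
'a' @ 1: {1,7}  [accepting]
'b' @ 2: {}  — state set empty
rest 'edcaeeedee' ignored (set empty)
end set {} — state 1 not in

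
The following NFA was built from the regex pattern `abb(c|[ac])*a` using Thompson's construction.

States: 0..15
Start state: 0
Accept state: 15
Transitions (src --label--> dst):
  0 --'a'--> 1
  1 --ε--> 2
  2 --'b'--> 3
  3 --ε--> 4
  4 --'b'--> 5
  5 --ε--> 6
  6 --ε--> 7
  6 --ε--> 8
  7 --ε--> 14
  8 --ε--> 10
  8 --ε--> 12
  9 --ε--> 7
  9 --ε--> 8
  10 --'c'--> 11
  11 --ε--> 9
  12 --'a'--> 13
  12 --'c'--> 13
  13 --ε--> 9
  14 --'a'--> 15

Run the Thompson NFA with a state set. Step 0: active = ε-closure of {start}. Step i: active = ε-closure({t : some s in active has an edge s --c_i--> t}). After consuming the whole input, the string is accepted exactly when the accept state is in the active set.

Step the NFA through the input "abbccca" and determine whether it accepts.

start: ε-closure({0}) = {0}
'a' @ 1: {1,2}
'b' @ 2: {3,4}
'b' @ 3: {5,6,7,8,10,12,14}
'c' @ 4: {7,8,9,10,11,12,13,14}
'c' @ 5: {7,8,9,10,11,12,13,14}
'c' @ 6: {7,8,9,10,11,12,13,14}
'a' @ 7: {7,8,9,10,12,13,14,15}  ✓accept
final: {7,8,9,10,12,13,14,15}; accept 15 in set

Answer: ACCEPT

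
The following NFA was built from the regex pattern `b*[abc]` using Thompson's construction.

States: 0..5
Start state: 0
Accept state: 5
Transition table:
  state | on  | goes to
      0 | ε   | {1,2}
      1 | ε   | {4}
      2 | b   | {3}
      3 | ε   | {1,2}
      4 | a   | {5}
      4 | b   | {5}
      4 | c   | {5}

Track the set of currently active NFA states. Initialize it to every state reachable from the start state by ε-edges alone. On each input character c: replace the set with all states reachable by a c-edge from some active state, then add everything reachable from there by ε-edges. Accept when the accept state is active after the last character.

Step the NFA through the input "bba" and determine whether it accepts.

initial (ε-close {0}): {0,1,2,4}
'b' @ 1: {1,2,3,4,5}  (accept∈set)
'b' @ 2: {1,2,3,4,5}  (accept∈set)
'a' @ 3: {5}  (accept∈set)
end set {5} — state 5 in

Answer: ACCEPT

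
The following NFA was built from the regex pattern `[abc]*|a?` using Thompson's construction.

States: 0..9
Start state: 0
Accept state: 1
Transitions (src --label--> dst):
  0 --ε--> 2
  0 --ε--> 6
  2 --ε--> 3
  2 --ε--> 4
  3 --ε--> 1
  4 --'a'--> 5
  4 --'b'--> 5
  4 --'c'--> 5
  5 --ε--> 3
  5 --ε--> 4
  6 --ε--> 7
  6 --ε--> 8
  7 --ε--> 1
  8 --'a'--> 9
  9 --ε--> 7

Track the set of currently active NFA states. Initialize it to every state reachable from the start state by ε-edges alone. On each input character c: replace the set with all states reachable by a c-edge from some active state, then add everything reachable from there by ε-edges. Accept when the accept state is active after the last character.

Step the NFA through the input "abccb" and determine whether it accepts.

Answer: ACCEPT

Trace:
S₀ = ε-closure({0}) = {0,1,2,3,4,6,7,8}
'a' @ 1: {1,3,4,5,7,9}  ✓accept
'b' @ 2: {1,3,4,5}  ✓accept
'c' @ 3: {1,3,4,5}  ✓accept
'c' @ 4: {1,3,4,5}  ✓accept
'b' @ 5: {1,3,4,5}  ✓accept
after full input: {1,3,4,5}  (accept=1 in)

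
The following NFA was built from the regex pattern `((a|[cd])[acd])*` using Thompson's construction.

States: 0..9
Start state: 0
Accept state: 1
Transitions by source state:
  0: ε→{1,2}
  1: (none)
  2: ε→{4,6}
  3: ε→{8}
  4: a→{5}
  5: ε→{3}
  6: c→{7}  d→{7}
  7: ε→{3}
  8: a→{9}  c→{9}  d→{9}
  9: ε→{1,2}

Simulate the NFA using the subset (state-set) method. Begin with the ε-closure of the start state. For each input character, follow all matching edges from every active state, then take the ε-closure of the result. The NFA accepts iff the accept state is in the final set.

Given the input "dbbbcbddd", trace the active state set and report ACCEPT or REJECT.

start: ε-closure({0}) = {0,1,2,4,6}
'd' @ 1: {3,7,8}
'b' @ 2: {}  — no active states
rest 'bbcbddd' ignored (set empty)
final: {}; accept 1 not in set

Answer: REJECT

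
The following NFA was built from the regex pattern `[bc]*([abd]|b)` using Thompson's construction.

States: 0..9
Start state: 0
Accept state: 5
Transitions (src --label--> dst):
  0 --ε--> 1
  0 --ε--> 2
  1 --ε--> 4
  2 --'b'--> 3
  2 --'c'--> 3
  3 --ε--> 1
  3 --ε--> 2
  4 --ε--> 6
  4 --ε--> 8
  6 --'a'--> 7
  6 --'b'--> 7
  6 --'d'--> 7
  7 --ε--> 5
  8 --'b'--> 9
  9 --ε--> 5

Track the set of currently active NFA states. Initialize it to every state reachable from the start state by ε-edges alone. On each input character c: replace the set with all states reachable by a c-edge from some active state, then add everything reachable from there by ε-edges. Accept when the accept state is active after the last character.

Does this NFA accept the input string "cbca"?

Answer: ACCEPT

Trace:
initial (ε-close {0}): {0,1,2,4,6,8}
'c' @ 1: {1,2,3,4,6,8}
'b' @ 2: {1,2,3,4,5,6,7,8,9}  [accepting]
'c' @ 3: {1,2,3,4,6,8}
'a' @ 4: {5,7}  [accepting]
final: {5,7}; accept 5 in set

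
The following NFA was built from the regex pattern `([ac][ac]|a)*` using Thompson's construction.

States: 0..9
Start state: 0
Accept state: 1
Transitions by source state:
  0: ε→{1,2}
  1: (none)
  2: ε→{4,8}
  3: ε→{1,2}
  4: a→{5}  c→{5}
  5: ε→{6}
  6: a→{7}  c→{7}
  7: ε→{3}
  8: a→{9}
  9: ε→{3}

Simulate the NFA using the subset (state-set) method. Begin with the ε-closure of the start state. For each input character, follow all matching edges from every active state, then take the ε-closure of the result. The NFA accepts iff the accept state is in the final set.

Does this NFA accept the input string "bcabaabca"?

start: ε-closure({0}) = {0,1,2,4,8}
'b' @ 1: {}  — dead — no transitions
rest 'cabaabca' ignored (set empty)
after full input: {}  (accept=1 not in)

Answer: REJECT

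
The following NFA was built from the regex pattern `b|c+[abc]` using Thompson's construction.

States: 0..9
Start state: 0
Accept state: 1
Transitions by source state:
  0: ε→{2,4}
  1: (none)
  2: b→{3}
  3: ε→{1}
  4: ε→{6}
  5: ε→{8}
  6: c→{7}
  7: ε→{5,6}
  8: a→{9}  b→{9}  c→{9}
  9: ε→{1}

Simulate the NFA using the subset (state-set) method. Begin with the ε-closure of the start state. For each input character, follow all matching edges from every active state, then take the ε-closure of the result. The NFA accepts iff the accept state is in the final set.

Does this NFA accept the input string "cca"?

Answer: ACCEPT

Steps:
S₀ = ε-closure({0}) = {0,2,4,6}
'c' @ 1: {5,6,7,8}
'c' @ 2: {1,5,6,7,8,9}  ✓accept
'a' @ 3: {1,9}  ✓accept
final: {1,9}; accept 1 in set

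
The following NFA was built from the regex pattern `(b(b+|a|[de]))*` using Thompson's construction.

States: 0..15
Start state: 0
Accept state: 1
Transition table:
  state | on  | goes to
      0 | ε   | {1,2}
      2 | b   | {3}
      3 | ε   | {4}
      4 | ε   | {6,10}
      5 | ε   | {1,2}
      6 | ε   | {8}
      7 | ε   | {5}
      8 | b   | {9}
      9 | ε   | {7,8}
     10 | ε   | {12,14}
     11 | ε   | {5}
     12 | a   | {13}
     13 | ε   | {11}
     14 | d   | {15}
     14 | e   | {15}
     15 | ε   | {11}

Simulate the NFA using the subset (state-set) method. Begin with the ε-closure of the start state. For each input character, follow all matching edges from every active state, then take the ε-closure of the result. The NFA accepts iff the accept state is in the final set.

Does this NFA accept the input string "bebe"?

initial (ε-close {0}): {0,1,2}
'b' @ 1: {3,4,6,8,10,12,14}
'e' @ 2: {1,2,5,11,15}  [accepting]
'b' @ 3: {3,4,6,8,10,12,14}
'e' @ 4: {1,2,5,11,15}  [accepting]
final: {1,2,5,11,15}; accept 1 in set

Answer: ACCEPT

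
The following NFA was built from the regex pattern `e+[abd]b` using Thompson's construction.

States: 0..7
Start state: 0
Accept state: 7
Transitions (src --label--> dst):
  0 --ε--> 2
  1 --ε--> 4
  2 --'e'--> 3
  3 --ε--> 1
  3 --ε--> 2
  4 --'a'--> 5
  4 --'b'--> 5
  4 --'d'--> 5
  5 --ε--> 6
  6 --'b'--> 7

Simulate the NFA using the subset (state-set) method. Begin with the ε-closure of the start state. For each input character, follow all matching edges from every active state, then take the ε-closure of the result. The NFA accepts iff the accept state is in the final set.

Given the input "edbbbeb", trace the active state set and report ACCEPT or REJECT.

Answer: REJECT

Trace:
S₀ = ε-closure({0}) = {0,2}
'e' @ 1: {1,2,3,4}
'd' @ 2: {5,6}
'b' @ 3: {7}  (accept∈set)
'b' @ 4: {}  — state set empty
rest 'beb' ignored (set empty)
end set {} — state 7 not in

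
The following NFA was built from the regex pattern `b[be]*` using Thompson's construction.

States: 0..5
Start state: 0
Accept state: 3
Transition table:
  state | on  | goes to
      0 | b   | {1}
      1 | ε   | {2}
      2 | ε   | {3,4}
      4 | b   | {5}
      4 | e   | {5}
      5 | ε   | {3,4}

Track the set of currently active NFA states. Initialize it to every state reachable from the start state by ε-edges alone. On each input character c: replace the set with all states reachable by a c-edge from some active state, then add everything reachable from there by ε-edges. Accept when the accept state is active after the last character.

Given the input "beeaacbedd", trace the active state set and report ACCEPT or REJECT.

Answer: REJECT

Derivation:
initial (ε-close {0}): {0}
'b' @ 1: {1,2,3,4}  [accepting]
'e' @ 2: {3,4,5}  [accepting]
'e' @ 3: {3,4,5}  [accepting]
'a' @ 4: {}  — dead — no transitions
rest 'acbedd' ignored (set empty)
after full input: {}  (accept=3 not in)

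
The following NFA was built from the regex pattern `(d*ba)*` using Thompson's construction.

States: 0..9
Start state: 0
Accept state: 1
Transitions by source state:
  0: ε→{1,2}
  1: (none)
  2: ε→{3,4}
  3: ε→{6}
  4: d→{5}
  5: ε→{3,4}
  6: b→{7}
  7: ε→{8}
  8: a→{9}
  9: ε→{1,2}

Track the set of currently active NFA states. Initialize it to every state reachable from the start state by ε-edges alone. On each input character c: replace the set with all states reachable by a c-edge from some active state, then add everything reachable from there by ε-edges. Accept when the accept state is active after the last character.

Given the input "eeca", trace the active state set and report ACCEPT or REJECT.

start: ε-closure({0}) = {0,1,2,3,4,6}
'e' @ 1: {}  — state set empty
rest 'eca' ignored (set empty)
final: {}; accept 1 not in set

Answer: REJECT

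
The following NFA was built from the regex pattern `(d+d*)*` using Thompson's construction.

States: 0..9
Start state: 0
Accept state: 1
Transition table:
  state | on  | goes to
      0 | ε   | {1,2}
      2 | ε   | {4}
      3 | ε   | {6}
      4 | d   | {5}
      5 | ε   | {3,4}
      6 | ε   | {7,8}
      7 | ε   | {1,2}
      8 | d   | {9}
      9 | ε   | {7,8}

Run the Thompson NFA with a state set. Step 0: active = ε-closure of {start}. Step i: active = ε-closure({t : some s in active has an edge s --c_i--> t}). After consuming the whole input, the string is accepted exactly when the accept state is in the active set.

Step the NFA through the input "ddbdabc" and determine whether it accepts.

initial (ε-close {0}): {0,1,2,4}
'd' @ 1: {1,2,3,4,5,6,7,8}  (accept∈set)
'd' @ 2: {1,2,3,4,5,6,7,8,9}  (accept∈set)
'b' @ 3: {}  — no active states
rest 'dabc' ignored (set empty)
final: {}; accept 1 not in set

Answer: REJECT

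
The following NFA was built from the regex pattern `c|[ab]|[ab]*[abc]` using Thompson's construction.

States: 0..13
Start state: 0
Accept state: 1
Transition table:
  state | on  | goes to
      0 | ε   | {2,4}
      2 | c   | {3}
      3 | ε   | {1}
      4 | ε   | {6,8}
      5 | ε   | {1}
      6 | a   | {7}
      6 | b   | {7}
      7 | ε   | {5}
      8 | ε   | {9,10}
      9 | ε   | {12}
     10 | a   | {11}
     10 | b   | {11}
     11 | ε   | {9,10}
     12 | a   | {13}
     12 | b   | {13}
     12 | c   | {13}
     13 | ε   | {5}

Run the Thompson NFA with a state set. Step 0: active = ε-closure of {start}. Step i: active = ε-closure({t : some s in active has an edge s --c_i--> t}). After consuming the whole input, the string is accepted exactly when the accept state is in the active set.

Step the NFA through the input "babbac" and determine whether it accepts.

Answer: ACCEPT

Steps:
initial (ε-close {0}): {0,2,4,6,8,9,10,12}
'b' @ 1: {1,5,7,9,10,11,12,13}  ✓accept
'a' @ 2: {1,5,9,10,11,12,13}  ✓accept
'b' @ 3: {1,5,9,10,11,12,13}  ✓accept
'b' @ 4: {1,5,9,10,11,12,13}  ✓accept
'a' @ 5: {1,5,9,10,11,12,13}  ✓accept
'c' @ 6: {1,5,13}  ✓accept
final: {1,5,13}; accept 1 in set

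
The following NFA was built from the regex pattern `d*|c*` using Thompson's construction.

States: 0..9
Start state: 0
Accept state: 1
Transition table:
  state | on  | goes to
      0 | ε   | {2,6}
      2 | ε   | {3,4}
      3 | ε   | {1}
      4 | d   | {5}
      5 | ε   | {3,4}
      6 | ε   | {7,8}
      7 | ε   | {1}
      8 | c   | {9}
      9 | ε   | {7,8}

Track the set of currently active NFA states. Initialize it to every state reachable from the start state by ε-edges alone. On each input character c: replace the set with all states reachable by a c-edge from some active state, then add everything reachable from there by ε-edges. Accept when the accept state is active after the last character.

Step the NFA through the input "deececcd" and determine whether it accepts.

start: ε-closure({0}) = {0,1,2,3,4,6,7,8}
'd' @ 1: {1,3,4,5}  [accepting]
'e' @ 2: {}  — dead — no transitions
rest 'ececcd' ignored (set empty)
after full input: {}  (accept=1 not in)

Answer: REJECT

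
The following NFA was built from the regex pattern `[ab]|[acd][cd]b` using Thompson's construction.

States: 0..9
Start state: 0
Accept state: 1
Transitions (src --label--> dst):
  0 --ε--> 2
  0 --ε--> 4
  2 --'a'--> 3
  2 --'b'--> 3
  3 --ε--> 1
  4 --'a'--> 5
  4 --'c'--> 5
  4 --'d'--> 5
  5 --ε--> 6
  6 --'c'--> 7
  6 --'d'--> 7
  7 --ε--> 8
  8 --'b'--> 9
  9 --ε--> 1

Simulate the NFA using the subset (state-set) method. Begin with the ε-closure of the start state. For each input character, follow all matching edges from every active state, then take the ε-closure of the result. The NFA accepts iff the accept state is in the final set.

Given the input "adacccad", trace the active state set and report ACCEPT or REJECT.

initial (ε-close {0}): {0,2,4}
'a' @ 1: {1,3,5,6}  (accept∈set)
'd' @ 2: {7,8}
'a' @ 3: {}  — no active states
rest 'cccad' ignored (set empty)
final: {}; accept 1 not in set

Answer: REJECT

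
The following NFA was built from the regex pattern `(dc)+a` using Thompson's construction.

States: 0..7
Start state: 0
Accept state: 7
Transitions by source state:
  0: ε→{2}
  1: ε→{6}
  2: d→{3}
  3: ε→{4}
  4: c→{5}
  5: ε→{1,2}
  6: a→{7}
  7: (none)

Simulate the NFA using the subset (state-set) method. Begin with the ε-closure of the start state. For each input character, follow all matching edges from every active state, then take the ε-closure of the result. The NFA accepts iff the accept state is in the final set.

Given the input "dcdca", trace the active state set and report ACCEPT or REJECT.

S₀ = ε-closure({0}) = {0,2}
'd' @ 1: {3,4}
'c' @ 2: {1,2,5,6}
'd' @ 3: {3,4}
'c' @ 4: {1,2,5,6}
'a' @ 5: {7}  (accept∈set)
final: {7}; accept 7 in set

Answer: ACCEPT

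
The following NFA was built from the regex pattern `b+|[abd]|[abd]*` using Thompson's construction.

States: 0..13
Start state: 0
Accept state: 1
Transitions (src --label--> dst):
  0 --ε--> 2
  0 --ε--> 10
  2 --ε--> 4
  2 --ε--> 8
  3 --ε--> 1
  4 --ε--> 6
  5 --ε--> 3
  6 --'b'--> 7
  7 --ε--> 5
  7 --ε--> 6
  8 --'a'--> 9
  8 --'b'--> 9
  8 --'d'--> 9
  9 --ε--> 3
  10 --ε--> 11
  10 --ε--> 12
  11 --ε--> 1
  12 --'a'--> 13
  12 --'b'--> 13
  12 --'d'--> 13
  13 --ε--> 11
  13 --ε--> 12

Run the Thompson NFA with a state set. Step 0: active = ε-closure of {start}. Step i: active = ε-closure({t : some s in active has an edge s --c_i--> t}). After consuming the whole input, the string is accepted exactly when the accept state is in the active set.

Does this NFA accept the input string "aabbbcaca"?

Answer: REJECT

Derivation:
start: ε-closure({0}) = {0,1,2,4,6,8,10,11,12}
'a' @ 1: {1,3,9,11,12,13}  [accepting]
'a' @ 2: {1,11,12,13}  [accepting]
'b' @ 3: {1,11,12,13}  [accepting]
'b' @ 4: {1,11,12,13}  [accepting]
'b' @ 5: {1,11,12,13}  [accepting]
'c' @ 6: {}  — no active states
rest 'aca' ignored (set empty)
after full input: {}  (accept=1 not in)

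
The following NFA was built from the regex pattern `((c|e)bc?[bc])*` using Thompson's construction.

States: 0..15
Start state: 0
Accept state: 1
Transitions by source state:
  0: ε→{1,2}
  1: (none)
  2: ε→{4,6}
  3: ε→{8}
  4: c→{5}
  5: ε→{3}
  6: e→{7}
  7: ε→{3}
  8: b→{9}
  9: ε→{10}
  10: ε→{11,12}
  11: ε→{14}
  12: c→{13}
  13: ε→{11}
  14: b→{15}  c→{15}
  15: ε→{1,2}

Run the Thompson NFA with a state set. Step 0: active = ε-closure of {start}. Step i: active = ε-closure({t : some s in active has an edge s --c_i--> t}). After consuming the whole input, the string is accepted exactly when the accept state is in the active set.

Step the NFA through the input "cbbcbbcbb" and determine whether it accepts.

Answer: ACCEPT

Steps:
S₀ = ε-closure({0}) = {0,1,2,4,6}
'c' @ 1: {3,5,8}
'b' @ 2: {9,10,11,12,14}
'b' @ 3: {1,2,4,6,15}  ✓accept
'c' @ 4: {3,5,8}
'b' @ 5: {9,10,11,12,14}
'b' @ 6: {1,2,4,6,15}  ✓accept
'c' @ 7: {3,5,8}
'b' @ 8: {9,10,11,12,14}
'b' @ 9: {1,2,4,6,15}  ✓accept
end set {1,2,4,6,15} — state 1 in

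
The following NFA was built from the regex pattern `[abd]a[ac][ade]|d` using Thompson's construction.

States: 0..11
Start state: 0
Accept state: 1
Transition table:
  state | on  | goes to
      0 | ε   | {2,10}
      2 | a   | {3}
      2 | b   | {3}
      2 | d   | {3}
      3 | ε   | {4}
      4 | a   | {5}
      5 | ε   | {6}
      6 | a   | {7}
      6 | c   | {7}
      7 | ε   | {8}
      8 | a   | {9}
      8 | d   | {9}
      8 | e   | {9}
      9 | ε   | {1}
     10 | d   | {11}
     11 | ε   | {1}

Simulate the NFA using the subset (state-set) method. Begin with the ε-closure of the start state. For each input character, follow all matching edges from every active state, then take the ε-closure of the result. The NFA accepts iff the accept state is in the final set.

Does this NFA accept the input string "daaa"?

initial (ε-close {0}): {0,2,10}
'd' @ 1: {1,3,4,11}  ✓accept
'a' @ 2: {5,6}
'a' @ 3: {7,8}
'a' @ 4: {1,9}  ✓accept
final: {1,9}; accept 1 in set

Answer: ACCEPT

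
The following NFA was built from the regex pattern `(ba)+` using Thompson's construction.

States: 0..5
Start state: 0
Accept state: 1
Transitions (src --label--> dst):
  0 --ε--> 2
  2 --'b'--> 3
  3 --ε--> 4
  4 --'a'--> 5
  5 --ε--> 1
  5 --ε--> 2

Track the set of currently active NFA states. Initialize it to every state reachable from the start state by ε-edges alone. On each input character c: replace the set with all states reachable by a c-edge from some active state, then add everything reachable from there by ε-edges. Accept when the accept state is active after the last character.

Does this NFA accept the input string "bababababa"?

start: ε-closure({0}) = {0,2}
'b' @ 1: {3,4}
'a' @ 2: {1,2,5}  [accepting]
'b' @ 3: {3,4}
'a' @ 4: {1,2,5}  [accepting]
'b' @ 5: {3,4}
'a' @ 6: {1,2,5}  [accepting]
'b' @ 7: {3,4}
'a' @ 8: {1,2,5}  [accepting]
'b' @ 9: {3,4}
'a' @ 10: {1,2,5}  [accepting]
end set {1,2,5} — state 1 in

Answer: ACCEPT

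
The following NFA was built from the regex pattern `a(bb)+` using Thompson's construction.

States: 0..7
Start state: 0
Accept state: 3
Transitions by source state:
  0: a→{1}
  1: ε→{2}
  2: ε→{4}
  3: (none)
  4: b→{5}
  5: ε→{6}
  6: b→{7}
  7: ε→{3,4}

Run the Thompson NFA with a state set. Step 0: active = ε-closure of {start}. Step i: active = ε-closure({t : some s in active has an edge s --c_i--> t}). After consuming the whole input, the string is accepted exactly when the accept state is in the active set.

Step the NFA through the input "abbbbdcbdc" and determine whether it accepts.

start: ε-closure({0}) = {0}
'a' @ 1: {1,2,4}
'b' @ 2: {5,6}
'b' @ 3: {3,4,7}  [accepting]
'b' @ 4: {5,6}
'b' @ 5: {3,4,7}  [accepting]
'd' @ 6: {}  — state set empty
rest 'cbdc' ignored (set empty)
after full input: {}  (accept=3 not in)

Answer: REJECT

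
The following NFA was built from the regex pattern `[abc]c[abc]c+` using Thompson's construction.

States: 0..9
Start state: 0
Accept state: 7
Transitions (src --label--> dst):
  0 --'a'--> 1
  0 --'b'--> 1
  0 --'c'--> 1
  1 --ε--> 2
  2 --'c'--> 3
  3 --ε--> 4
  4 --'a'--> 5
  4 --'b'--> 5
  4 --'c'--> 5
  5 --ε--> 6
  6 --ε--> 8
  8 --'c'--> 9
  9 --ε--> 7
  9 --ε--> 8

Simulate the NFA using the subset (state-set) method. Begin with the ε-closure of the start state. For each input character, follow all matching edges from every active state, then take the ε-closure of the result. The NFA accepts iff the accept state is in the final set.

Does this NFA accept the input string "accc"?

Answer: ACCEPT

Steps:
start: ε-closure({0}) = {0}
'a' @ 1: {1,2}
'c' @ 2: {3,4}
'c' @ 3: {5,6,8}
'c' @ 4: {7,8,9}  ✓accept
end set {7,8,9} — state 7 in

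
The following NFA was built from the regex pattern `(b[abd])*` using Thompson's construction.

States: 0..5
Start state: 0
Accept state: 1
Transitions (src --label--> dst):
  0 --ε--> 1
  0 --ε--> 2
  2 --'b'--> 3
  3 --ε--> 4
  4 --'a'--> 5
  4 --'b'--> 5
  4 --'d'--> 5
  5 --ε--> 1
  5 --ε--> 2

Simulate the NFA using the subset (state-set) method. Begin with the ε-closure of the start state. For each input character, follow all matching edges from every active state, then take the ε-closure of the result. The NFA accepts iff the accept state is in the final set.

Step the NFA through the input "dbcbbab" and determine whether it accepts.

S₀ = ε-closure({0}) = {0,1,2}
'd' @ 1: {}  — state set empty
rest 'bcbbab' ignored (set empty)
final: {}; accept 1 not in set

Answer: REJECT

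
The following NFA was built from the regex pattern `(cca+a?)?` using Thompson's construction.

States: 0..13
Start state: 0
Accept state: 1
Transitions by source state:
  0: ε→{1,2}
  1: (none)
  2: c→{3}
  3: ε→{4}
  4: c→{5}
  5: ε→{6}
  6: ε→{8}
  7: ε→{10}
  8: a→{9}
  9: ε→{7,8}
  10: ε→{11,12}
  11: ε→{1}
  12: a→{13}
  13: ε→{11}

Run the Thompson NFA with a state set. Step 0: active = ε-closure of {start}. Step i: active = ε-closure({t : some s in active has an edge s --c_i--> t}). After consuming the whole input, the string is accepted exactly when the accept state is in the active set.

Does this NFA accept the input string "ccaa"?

Answer: ACCEPT

Trace:
start: ε-closure({0}) = {0,1,2}
'c' @ 1: {3,4}
'c' @ 2: {5,6,8}
'a' @ 3: {1,7,8,9,10,11,12}  [accepting]
'a' @ 4: {1,7,8,9,10,11,12,13}  [accepting]
final: {1,7,8,9,10,11,12,13}; accept 1 in set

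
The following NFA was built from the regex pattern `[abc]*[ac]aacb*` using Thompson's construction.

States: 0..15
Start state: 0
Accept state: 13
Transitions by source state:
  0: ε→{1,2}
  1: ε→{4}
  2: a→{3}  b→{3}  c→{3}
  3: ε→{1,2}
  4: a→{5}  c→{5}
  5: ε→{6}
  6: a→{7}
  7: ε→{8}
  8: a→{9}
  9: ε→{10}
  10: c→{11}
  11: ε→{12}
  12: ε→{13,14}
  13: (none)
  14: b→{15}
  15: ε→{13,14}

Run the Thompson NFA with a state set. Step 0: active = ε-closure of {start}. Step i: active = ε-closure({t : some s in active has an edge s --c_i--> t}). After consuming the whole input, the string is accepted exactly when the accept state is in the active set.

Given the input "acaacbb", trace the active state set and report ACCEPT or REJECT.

start: ε-closure({0}) = {0,1,2,4}
'a' @ 1: {1,2,3,4,5,6}
'c' @ 2: {1,2,3,4,5,6}
'a' @ 3: {1,2,3,4,5,6,7,8}
'a' @ 4: {1,2,3,4,5,6,7,8,9,10}
'c' @ 5: {1,2,3,4,5,6,11,12,13,14}  (accept∈set)
'b' @ 6: {1,2,3,4,13,14,15}  (accept∈set)
'b' @ 7: {1,2,3,4,13,14,15}  (accept∈set)
after full input: {1,2,3,4,13,14,15}  (accept=13 in)

Answer: ACCEPT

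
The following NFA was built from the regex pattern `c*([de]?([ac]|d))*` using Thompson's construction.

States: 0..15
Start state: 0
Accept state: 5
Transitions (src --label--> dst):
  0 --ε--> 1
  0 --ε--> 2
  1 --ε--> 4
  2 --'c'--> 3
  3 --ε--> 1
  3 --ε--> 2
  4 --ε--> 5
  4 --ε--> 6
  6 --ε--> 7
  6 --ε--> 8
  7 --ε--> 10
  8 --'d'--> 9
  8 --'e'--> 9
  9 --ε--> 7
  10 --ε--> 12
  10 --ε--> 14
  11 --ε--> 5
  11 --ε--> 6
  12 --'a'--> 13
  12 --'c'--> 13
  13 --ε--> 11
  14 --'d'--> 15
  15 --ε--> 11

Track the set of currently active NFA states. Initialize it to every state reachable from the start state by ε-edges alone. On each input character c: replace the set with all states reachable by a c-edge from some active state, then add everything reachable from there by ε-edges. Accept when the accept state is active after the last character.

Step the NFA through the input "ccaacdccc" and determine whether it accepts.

S₀ = ε-closure({0}) = {0,1,2,4,5,6,7,8,10,12,14}
'c' @ 1: {1,2,3,4,5,6,7,8,10,11,12,13,14}  [accepting]
'c' @ 2: {1,2,3,4,5,6,7,8,10,11,12,13,14}  [accepting]
'a' @ 3: {5,6,7,8,10,11,12,13,14}  [accepting]
'a' @ 4: {5,6,7,8,10,11,12,13,14}  [accepting]
'c' @ 5: {5,6,7,8,10,11,12,13,14}  [accepting]
'd' @ 6: {5,6,7,8,9,10,11,12,14,15}  [accepting]
'c' @ 7: {5,6,7,8,10,11,12,13,14}  [accepting]
'c' @ 8: {5,6,7,8,10,11,12,13,14}  [accepting]
'c' @ 9: {5,6,7,8,10,11,12,13,14}  [accepting]
final: {5,6,7,8,10,11,12,13,14}; accept 5 in set

Answer: ACCEPT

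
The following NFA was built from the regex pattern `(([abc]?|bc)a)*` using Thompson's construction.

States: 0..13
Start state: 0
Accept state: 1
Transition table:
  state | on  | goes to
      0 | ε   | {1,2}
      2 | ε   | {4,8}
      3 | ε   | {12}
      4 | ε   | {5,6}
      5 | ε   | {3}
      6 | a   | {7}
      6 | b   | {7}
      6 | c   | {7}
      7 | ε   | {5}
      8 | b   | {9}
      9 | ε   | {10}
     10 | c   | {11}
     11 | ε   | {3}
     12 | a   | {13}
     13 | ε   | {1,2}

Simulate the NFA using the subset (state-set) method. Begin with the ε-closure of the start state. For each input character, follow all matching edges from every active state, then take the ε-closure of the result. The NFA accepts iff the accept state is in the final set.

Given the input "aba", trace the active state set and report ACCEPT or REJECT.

Answer: ACCEPT

Derivation:
start: ε-closure({0}) = {0,1,2,3,4,5,6,8,12}
'a' @ 1: {1,2,3,4,5,6,7,8,12,13}  (accept∈set)
'b' @ 2: {3,5,7,9,10,12}
'a' @ 3: {1,2,3,4,5,6,8,12,13}  (accept∈set)
final: {1,2,3,4,5,6,8,12,13}; accept 1 in set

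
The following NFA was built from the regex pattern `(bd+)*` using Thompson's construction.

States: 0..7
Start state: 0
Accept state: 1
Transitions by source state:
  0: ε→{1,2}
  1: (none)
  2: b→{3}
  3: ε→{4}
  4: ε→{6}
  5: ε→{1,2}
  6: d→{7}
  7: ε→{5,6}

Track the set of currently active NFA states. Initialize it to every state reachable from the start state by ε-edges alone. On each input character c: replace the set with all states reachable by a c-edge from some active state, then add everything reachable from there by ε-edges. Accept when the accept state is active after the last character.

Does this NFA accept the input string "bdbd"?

start: ε-closure({0}) = {0,1,2}
'b' @ 1: {3,4,6}
'd' @ 2: {1,2,5,6,7}  (accept∈set)
'b' @ 3: {3,4,6}
'd' @ 4: {1,2,5,6,7}  (accept∈set)
after full input: {1,2,5,6,7}  (accept=1 in)

Answer: ACCEPT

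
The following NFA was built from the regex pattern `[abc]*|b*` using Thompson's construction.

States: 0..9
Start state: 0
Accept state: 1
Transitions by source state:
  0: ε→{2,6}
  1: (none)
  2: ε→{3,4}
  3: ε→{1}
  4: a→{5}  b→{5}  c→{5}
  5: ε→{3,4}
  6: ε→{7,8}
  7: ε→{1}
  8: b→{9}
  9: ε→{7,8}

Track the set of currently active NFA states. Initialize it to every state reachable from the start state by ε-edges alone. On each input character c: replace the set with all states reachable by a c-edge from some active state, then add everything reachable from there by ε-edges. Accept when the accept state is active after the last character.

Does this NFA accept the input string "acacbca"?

initial (ε-close {0}): {0,1,2,3,4,6,7,8}
'a' @ 1: {1,3,4,5}  ✓accept
'c' @ 2: {1,3,4,5}  ✓accept
'a' @ 3: {1,3,4,5}  ✓accept
'c' @ 4: {1,3,4,5}  ✓accept
'b' @ 5: {1,3,4,5}  ✓accept
'c' @ 6: {1,3,4,5}  ✓accept
'a' @ 7: {1,3,4,5}  ✓accept
end set {1,3,4,5} — state 1 in

Answer: ACCEPT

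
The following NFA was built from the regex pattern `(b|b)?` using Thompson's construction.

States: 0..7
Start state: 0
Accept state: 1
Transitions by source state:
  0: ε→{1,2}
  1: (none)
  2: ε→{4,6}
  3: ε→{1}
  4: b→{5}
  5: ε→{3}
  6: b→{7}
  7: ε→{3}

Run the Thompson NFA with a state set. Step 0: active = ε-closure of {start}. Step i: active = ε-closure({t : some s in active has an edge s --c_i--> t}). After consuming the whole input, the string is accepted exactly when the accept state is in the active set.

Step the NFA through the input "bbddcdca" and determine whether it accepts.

S₀ = ε-closure({0}) = {0,1,2,4,6}
'b' @ 1: {1,3,5,7}  ✓accept
'b' @ 2: {}  — state set empty
rest 'ddcdca' ignored (set empty)
after full input: {}  (accept=1 not in)

Answer: REJECT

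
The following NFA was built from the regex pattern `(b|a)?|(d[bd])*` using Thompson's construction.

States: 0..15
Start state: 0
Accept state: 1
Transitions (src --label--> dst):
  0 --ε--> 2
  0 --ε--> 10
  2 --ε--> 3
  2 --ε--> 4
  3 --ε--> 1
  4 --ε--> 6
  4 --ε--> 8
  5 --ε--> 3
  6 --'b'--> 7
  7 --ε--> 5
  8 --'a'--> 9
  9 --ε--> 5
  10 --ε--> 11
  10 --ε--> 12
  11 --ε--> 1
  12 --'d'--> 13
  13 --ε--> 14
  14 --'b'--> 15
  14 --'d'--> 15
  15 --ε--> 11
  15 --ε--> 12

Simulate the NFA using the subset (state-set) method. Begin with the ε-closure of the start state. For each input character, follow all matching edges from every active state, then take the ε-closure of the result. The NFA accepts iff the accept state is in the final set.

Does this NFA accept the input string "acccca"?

Answer: REJECT

Steps:
initial (ε-close {0}): {0,1,2,3,4,6,8,10,11,12}
'a' @ 1: {1,3,5,9}  [accepting]
'c' @ 2: {}  — state set empty
rest 'ccca' ignored (set empty)
after full input: {}  (accept=1 not in)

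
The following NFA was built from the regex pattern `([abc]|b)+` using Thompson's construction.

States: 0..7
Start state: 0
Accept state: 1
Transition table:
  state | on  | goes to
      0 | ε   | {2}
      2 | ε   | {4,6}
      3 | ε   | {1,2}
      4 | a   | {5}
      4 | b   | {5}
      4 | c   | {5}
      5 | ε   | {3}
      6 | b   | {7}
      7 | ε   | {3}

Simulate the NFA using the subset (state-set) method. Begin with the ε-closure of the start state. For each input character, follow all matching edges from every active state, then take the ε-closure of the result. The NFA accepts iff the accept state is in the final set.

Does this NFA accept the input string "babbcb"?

Answer: ACCEPT

Trace:
initial (ε-close {0}): {0,2,4,6}
'b' @ 1: {1,2,3,4,5,6,7}  [accepting]
'a' @ 2: {1,2,3,4,5,6}  [accepting]
'b' @ 3: {1,2,3,4,5,6,7}  [accepting]
'b' @ 4: {1,2,3,4,5,6,7}  [accepting]
'c' @ 5: {1,2,3,4,5,6}  [accepting]
'b' @ 6: {1,2,3,4,5,6,7}  [accepting]
end set {1,2,3,4,5,6,7} — state 1 in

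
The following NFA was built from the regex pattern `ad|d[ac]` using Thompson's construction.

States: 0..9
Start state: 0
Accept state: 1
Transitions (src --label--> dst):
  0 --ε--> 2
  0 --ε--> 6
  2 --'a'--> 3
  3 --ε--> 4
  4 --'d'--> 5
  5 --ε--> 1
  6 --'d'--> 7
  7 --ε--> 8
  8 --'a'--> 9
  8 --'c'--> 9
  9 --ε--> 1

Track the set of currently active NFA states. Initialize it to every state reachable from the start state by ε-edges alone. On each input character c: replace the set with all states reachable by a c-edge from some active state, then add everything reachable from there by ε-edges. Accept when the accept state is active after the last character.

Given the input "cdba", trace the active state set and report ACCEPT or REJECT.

initial (ε-close {0}): {0,2,6}
'c' @ 1: {}  — no active states
rest 'dba' ignored (set empty)
final: {}; accept 1 not in set

Answer: REJECT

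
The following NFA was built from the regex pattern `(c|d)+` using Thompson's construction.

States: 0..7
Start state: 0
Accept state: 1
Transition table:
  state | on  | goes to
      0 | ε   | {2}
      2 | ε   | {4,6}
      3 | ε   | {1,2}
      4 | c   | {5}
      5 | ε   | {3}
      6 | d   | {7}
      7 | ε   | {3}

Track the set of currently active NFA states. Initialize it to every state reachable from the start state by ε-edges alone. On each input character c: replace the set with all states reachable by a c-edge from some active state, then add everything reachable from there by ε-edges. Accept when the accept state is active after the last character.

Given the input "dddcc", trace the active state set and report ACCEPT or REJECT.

Answer: ACCEPT

Steps:
S₀ = ε-closure({0}) = {0,2,4,6}
'd' @ 1: {1,2,3,4,6,7}  (accept∈set)
'd' @ 2: {1,2,3,4,6,7}  (accept∈set)
'd' @ 3: {1,2,3,4,6,7}  (accept∈set)
'c' @ 4: {1,2,3,4,5,6}  (accept∈set)
'c' @ 5: {1,2,3,4,5,6}  (accept∈set)
end set {1,2,3,4,5,6} — state 1 in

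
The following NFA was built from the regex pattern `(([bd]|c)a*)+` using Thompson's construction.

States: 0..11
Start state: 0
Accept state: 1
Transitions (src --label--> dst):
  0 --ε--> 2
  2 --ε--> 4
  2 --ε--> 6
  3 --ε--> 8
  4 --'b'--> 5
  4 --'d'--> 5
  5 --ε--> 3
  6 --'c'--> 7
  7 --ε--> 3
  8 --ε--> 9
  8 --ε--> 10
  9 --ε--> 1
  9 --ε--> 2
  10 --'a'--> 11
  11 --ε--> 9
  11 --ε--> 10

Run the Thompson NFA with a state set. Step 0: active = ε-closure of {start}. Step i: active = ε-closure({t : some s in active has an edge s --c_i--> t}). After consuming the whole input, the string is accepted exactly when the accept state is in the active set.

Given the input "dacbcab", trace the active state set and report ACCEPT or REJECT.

start: ε-closure({0}) = {0,2,4,6}
'd' @ 1: {1,2,3,4,5,6,8,9,10}  (accept∈set)
'a' @ 2: {1,2,4,6,9,10,11}  (accept∈set)
'c' @ 3: {1,2,3,4,6,7,8,9,10}  (accept∈set)
'b' @ 4: {1,2,3,4,5,6,8,9,10}  (accept∈set)
'c' @ 5: {1,2,3,4,6,7,8,9,10}  (accept∈set)
'a' @ 6: {1,2,4,6,9,10,11}  (accept∈set)
'b' @ 7: {1,2,3,4,5,6,8,9,10}  (accept∈set)
after full input: {1,2,3,4,5,6,8,9,10}  (accept=1 in)

Answer: ACCEPT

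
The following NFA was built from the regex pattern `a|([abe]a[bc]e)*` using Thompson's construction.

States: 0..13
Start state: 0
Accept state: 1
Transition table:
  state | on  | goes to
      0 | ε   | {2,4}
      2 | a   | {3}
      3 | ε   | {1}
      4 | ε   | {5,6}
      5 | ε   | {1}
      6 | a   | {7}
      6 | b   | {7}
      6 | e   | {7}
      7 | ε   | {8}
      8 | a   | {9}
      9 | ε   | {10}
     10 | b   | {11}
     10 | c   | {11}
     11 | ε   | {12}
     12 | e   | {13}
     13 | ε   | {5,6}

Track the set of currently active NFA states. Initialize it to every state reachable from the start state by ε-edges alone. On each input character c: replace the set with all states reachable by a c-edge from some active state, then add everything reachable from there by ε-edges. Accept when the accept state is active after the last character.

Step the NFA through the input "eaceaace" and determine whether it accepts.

Answer: ACCEPT

Steps:
start: ε-closure({0}) = {0,1,2,4,5,6}
'e' @ 1: {7,8}
'a' @ 2: {9,10}
'c' @ 3: {11,12}
'e' @ 4: {1,5,6,13}  ✓accept
'a' @ 5: {7,8}
'a' @ 6: {9,10}
'c' @ 7: {11,12}
'e' @ 8: {1,5,6,13}  ✓accept
after full input: {1,5,6,13}  (accept=1 in)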